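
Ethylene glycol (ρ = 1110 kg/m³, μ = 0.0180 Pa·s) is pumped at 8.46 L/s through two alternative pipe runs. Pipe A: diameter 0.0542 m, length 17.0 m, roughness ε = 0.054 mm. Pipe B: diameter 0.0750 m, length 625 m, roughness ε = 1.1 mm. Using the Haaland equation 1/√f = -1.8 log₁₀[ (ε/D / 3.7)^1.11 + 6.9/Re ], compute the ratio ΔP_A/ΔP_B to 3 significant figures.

ΔP_A/ΔP_B ≈ 0.0879

Pipe A: V = Q/A = 0.00846/0.002307 = 3.667 m/s; Re = 1.226e+04; ε/D = 0.000996; Haaland → f = 0.03066; ΔP_A = f(L/D)(ρV²/2) = 7.177e+04 Pa.
Pipe B: V = Q/A = 0.00846/0.004418 = 1.915 m/s; Re = 8857; ε/D = 0.0147; Haaland → f = 0.04814; ΔP_B = f(L/D)(ρV²/2) = 8.164e+05 Pa.
ΔP_A/ΔP_B = 7.177e+04/8.164e+05 = 0.0879.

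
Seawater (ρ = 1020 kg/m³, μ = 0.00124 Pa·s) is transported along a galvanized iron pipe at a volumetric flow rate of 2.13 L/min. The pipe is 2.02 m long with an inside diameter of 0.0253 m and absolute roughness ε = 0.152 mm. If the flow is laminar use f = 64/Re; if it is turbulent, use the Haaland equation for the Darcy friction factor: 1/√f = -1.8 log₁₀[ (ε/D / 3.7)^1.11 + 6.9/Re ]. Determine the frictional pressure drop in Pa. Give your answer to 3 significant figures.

ΔP ≈ 8.84 Pa

Q = 2.13 L/min = 2.13/60000 = 3.55e-05 m³/s.
Cross-sectional area A = πD²/4 = π(0.0253)²/4 = 0.0005027 m²; mean velocity V = Q/A = 3.55e-05/0.0005027 = 0.07062 m/s.
Reynolds number Re = ρVD/μ = 1020 · 0.07062 · 0.0253 / 0.00124 = 1470.
Re < 2300 → laminar flow, so f = 64/Re = 64/1470 = 0.04355 (the turbulent correlation is not needed).
Darcy-Weisbach: ΔP = f(L/D)(ρV²/2) = 0.04355·(2.02/0.0253)·(1020·0.07062²/2) = 0.04355·79.84·2.543 = 8.843 Pa.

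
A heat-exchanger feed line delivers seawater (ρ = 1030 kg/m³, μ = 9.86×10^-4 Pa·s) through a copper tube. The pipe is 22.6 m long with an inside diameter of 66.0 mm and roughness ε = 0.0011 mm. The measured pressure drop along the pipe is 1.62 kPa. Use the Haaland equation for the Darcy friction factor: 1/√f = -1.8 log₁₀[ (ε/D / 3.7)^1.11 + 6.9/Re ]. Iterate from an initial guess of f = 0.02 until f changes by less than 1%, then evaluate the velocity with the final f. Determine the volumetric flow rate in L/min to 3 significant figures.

Rearranging Darcy-Weisbach: V = √(2·ΔP·D/(f·L·ρ)). With ε/D = 1.1e-06/0.066 = 1.67e-05, iterate starting from f = 0.02:
  f = 0.02 → V = √(2·1620·0.066/(0.02·22.6·1030)) = 0.6777 m/s; Re = ρVD/μ = 4.673e+04; f → 0.02107
  f = 0.02107 → V = 0.6603 m/s; Re = 4.552e+04; f → 0.02119
Converged (Δf/f < 1%). With the final f = 0.02119: V = √(2·1620·0.066/(0.02119·22.6·1030)) = 0.6584 m/s.
Q = V·A = 0.6584·(π/4·0.066²) = 0.002252 m³/s = 135 L/min.

Q ≈ 135 L/min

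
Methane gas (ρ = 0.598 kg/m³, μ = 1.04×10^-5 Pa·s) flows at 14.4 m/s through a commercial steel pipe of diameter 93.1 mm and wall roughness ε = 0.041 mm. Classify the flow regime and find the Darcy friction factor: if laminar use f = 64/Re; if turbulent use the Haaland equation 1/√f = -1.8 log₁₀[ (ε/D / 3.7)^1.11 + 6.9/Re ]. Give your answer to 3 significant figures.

f ≈ 0.0206

Re = ρVD/μ = 0.598·14.4·0.0931/1.04e-05 = 7.709e+04.
Re > 4000 → turbulent. ε/D = 4.1e-05/0.0931 = 0.00044; Haaland: 1/√f = -1.8 log₁₀[4.41e-05 + 8.95e-05] = 6.974, so f = 0.02056.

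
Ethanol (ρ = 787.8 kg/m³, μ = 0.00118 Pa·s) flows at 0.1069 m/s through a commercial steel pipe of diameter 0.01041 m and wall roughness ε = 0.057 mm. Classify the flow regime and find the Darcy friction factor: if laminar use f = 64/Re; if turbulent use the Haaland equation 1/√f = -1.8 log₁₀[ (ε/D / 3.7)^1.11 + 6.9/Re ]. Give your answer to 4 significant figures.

Re = ρVD/μ = 787.8·0.1069·0.01041/0.00118 = 743.
Re < 2300 → laminar, so f = 64/Re = 0.08614 (roughness is irrelevant in laminar flow).

f ≈ 0.08614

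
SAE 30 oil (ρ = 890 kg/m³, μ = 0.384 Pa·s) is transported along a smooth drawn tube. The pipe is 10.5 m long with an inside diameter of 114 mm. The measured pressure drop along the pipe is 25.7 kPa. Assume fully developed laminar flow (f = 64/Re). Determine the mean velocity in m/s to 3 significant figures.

For laminar flow, f = 64/Re with Re = ρVD/μ, so Darcy-Weisbach reduces to ΔP = 32μLV/D². Solving for V: V = ΔP·D²/(32μL) = 2.57e+04·(0.114)²/(32·0.384·10.5) = 2.589 m/s.
Check: Re = ρVD/μ = 890·2.589·0.114/0.384 = 684 < 2300, so the laminar assumption holds.

V ≈ 2.59 m/s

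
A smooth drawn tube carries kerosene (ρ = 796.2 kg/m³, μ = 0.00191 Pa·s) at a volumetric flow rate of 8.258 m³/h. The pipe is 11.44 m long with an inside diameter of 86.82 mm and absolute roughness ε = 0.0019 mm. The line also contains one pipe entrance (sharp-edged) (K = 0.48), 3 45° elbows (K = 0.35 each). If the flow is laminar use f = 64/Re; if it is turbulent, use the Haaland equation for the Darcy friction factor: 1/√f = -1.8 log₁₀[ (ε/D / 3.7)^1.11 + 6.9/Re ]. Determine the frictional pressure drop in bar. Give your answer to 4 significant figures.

ΔP ≈ 0.003138 bar

Q = 8.258 m³/h = 8.258/3600 = 0.002294 m³/s.
Cross-sectional area A = πD²/4 = π(0.08682)²/4 = 0.00592 m²; mean velocity V = Q/A = 0.002294/0.00592 = 0.3875 m/s.
Reynolds number Re = ρVD/μ = 796.2 · 0.3875 · 0.08682 / 0.00191 = 1.402e+04.
Re > 4000 → turbulent. Relative roughness ε/D = 1.9e-06/0.08682 = 2.19e-05. Haaland: 1/√f = -1.8 log₁₀[(2.19e-05/3.7)^1.11 + 6.9/1.402e+04] = -1.8 log₁₀[1.57e-06 + 0.000492] = 5.952, so f = 0.02823.
Total minor-loss coefficient ΣK = 1·0.48 + 3·0.35 = 1.53.
ΔP = [f·L/D + ΣK]·(ρV²/2) = [0.02823·11.44/0.08682 + 1.53]·(796.2·0.3875²/2) = [3.72 + 1.53]·59.77 = 313.8 Pa.
ΔP = 313.8 Pa = 0.003138 bar.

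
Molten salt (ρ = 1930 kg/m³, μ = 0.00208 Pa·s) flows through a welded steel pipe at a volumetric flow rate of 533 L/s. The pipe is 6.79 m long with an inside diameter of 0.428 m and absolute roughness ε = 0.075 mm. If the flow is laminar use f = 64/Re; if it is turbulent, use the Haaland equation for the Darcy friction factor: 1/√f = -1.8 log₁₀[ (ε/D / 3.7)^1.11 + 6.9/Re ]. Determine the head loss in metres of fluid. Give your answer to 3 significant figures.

h_f ≈ 0.156 m

Q = 533 L/s = 533/1000 = 0.533 m³/s.
Cross-sectional area A = πD²/4 = π(0.428)²/4 = 0.1439 m²; mean velocity V = Q/A = 0.533/0.1439 = 3.705 m/s.
Reynolds number Re = ρVD/μ = 1930 · 3.705 · 0.428 / 0.00208 = 1.471e+06.
Re > 4000 → turbulent. Relative roughness ε/D = 7.5e-05/0.428 = 0.000175. Haaland: 1/√f = -1.8 log₁₀[(0.000175/3.7)^1.11 + 6.9/1.471e+06] = -1.8 log₁₀[1.58e-05 + 4.69e-06] = 8.438, so f = 0.01405.
Darcy-Weisbach: ΔP = f(L/D)(ρV²/2) = 0.01405·(6.79/0.428)·(1930·3.705²/2) = 0.01405·15.86·1.324e+04 = 2951 Pa.
Head loss h_f = ΔP/(ρg) = 2951/(1930·9.81) = 0.156 m.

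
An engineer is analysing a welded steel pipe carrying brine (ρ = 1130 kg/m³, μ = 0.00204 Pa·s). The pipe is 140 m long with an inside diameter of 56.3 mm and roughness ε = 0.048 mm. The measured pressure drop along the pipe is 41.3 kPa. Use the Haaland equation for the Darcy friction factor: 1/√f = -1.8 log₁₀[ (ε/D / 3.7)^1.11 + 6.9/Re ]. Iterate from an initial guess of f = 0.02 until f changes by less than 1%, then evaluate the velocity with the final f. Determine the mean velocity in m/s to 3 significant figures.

Rearranging Darcy-Weisbach: V = √(2·ΔP·D/(f·L·ρ)). With ε/D = 4.8e-05/0.0563 = 0.000853, iterate starting from f = 0.02:
  f = 0.02 → V = √(2·4.13e+04·0.0563/(0.02·140·1130)) = 1.212 m/s; Re = ρVD/μ = 3.781e+04; f → 0.02433
  f = 0.02433 → V = 1.099 m/s; Re = 3.428e+04; f → 0.02472
  f = 0.02472 → V = 1.09 m/s; Re = 3.4e+04; f → 0.02476
Converged (Δf/f < 1%). With the final f = 0.02476: V = √(2·4.13e+04·0.0563/(0.02476·140·1130)) = 1.09 m/s.

V ≈ 1.09 m/s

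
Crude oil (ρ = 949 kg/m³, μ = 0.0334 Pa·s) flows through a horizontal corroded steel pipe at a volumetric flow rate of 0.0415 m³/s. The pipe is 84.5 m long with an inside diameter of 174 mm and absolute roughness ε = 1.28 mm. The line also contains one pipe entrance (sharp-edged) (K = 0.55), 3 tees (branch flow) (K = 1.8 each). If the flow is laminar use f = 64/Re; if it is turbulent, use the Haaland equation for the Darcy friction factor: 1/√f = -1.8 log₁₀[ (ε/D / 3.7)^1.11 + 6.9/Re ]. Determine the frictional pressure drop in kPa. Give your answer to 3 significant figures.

Cross-sectional area A = πD²/4 = π(0.174)²/4 = 0.02378 m²; mean velocity V = Q/A = 0.0415/0.02378 = 1.745 m/s.
Reynolds number Re = ρVD/μ = 949 · 1.745 · 0.174 / 0.0334 = 8628.
Re > 4000 → turbulent. Relative roughness ε/D = 0.00128/0.174 = 0.00736. Haaland: 1/√f = -1.8 log₁₀[(0.00736/3.7)^1.11 + 6.9/8628] = -1.8 log₁₀[0.001 + 0.0008] = 4.939, so f = 0.04099.
Total minor-loss coefficient ΣK = 1·0.55 + 3·1.8 = 5.95.
ΔP = [f·L/D + ΣK]·(ρV²/2) = [0.04099·84.5/0.174 + 5.95]·(949·1.745²/2) = [19.91 + 5.95]·1445 = 3.737e+04 Pa.
ΔP = 3.737e+04 Pa = 37.4 kPa.

ΔP ≈ 37.4 kPa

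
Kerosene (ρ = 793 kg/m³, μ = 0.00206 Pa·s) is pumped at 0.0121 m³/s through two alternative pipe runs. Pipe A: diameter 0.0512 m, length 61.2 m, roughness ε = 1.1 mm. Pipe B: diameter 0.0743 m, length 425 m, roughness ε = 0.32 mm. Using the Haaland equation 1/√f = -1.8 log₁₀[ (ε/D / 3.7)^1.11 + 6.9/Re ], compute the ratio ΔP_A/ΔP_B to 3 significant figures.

Pipe A: V = Q/A = 0.0121/0.002059 = 5.877 m/s; Re = 1.158e+05; ε/D = 0.0215; Haaland → f = 0.05042; ΔP_A = f(L/D)(ρV²/2) = 8.253e+05 Pa.
Pipe B: V = Q/A = 0.0121/0.004336 = 2.791 m/s; Re = 7.982e+04; ε/D = 0.00431; Haaland → f = 0.03026; ΔP_B = f(L/D)(ρV²/2) = 5.345e+05 Pa.
ΔP_A/ΔP_B = 8.253e+05/5.345e+05 = 1.54.

ΔP_A/ΔP_B ≈ 1.54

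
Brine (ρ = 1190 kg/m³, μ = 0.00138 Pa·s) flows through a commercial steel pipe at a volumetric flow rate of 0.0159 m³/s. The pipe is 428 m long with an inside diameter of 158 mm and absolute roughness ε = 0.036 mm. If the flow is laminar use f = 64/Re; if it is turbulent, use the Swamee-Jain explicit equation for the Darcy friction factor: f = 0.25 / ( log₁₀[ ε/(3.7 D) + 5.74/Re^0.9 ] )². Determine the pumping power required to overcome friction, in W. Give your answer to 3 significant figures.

Cross-sectional area A = πD²/4 = π(0.158)²/4 = 0.01961 m²; mean velocity V = Q/A = 0.0159/0.01961 = 0.8109 m/s.
Reynolds number Re = ρVD/μ = 1190 · 0.8109 · 0.158 / 0.00138 = 1.105e+05.
Re > 4000 → turbulent. Relative roughness ε/D = 3.6e-05/0.158 = 0.000228. Swamee-Jain: f = 0.25/(log₁₀[0.000228/3.7 + 5.74/1.105e+05^0.9])² = 0.25/(log₁₀[6.16e-05 + 0.000166])² = 0.25/(-3.643)² = 0.01884.
Darcy-Weisbach: ΔP = f(L/D)(ρV²/2) = 0.01884·(428/0.158)·(1190·0.8109²/2) = 0.01884·2709·391.3 = 1.997e+04 Pa.
Pumping power P = QΔP = 0.0159·1.997e+04 = 317.5 W = 317 W.

P ≈ 317 W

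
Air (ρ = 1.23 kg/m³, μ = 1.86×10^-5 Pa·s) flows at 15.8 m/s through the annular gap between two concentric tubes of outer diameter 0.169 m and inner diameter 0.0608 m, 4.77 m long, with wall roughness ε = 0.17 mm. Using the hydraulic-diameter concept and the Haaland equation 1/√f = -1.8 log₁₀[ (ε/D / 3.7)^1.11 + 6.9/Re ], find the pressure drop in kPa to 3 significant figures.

ΔP ≈ 0.160 kPa

Hydraulic diameter D_h = 4A/P = D_o - D_i = 0.169 - 0.0608 = 0.1082 m.
Re = ρVD_h/μ = 1.23·15.8·0.1082/1.86e-05 = 1.131e+05.
ε/D_h = 0.00017/0.1082 = 0.00157; Haaland gives 1/√f = -1.8 log₁₀[0.000181+6.1e-05] = 6.51, so f = 0.0236.
ΔP = f(L/D_h)(ρV²/2) = 0.0236·4.77/0.1082·153.5 = 159.7 Pa.
ΔP = 0.160 kPa.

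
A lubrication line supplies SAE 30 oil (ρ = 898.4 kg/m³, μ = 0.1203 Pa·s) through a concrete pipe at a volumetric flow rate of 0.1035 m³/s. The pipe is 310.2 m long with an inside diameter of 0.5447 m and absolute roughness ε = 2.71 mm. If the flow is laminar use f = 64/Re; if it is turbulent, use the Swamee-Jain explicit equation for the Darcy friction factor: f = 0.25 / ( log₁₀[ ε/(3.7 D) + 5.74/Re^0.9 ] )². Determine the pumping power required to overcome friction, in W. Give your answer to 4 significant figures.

Cross-sectional area A = πD²/4 = π(0.5447)²/4 = 0.233 m²; mean velocity V = Q/A = 0.1035/0.233 = 0.4442 m/s.
Reynolds number Re = ρVD/μ = 898.4 · 0.4442 · 0.5447 / 0.12 = 1807.
Re < 2300 → laminar flow, so f = 64/Re = 64/1807 = 0.03542 (the turbulent correlation is not needed).
Darcy-Weisbach: ΔP = f(L/D)(ρV²/2) = 0.03542·(310.2/0.5447)·(898.4·0.4442²/2) = 0.03542·569.5·88.62 = 1788 Pa.
Pumping power P = QΔP = 0.1035·1788 = 185.02 W = 185.0 W.

P ≈ 185.0 W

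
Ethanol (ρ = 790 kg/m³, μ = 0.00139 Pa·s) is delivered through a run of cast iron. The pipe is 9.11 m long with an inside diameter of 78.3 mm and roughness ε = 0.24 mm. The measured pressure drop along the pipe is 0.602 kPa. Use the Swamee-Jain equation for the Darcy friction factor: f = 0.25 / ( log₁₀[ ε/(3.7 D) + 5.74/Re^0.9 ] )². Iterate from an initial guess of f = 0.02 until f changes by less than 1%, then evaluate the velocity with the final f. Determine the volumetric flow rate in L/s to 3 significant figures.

Rearranging Darcy-Weisbach: V = √(2·ΔP·D/(f·L·ρ)). With ε/D = 0.00024/0.0783 = 0.00307, iterate starting from f = 0.02:
  f = 0.02 → V = √(2·602·0.0783/(0.02·9.11·790)) = 0.8093 m/s; Re = ρVD/μ = 3.601e+04; f → 0.0299
  f = 0.0299 → V = 0.6619 m/s; Re = 2.946e+04; f → 0.03052
  f = 0.03052 → V = 0.6551 m/s; Re = 2.915e+04; f → 0.03055
Converged (Δf/f < 1%). With the final f = 0.03055: V = √(2·602·0.0783/(0.03055·9.11·790)) = 0.6548 m/s.
Q = V·A = 0.6548·(π/4·0.0783²) = 0.003153 m³/s = 3.15 L/s.

Q ≈ 3.15 L/s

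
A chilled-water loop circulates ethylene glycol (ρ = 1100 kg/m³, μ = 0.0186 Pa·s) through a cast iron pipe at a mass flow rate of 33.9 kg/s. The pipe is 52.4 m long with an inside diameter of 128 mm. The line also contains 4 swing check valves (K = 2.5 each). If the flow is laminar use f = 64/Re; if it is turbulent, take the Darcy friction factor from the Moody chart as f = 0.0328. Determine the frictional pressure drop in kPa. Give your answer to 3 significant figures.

ΔP ≈ 73.9 kPa

A = πD²/4 = π(0.128)²/4 = 0.01287 m²; mean velocity V = ṁ/(ρA) = 33.9/(1100 · 0.01287) = 2.395 m/s.
Reynolds number Re = ρVD/μ = 1100 · 2.395 · 0.128 / 0.0186 = 1.813e+04.
Re > 4000 → turbulent; use the Moody-chart value f = 0.0328.
Total minor-loss coefficient ΣK = 4·2.5 = 10.
ΔP = [f·L/D + ΣK]·(ρV²/2) = [0.0328·52.4/0.128 + 10]·(1100·2.395²/2) = [13.43 + 10]·3155 = 7.391e+04 Pa.
ΔP = 7.391e+04 Pa = 73.9 kPa.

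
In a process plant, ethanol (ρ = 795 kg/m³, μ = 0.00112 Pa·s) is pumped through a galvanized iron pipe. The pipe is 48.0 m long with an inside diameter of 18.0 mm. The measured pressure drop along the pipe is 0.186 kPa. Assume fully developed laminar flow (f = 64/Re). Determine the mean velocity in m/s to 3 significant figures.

V ≈ 0.0350 m/s

For laminar flow, f = 64/Re with Re = ρVD/μ, so Darcy-Weisbach reduces to ΔP = 32μLV/D². Solving for V: V = ΔP·D²/(32μL) = 186·(0.018)²/(32·0.00112·48) = 0.03503 m/s.
Check: Re = ρVD/μ = 795·0.03503·0.018/0.00112 = 447.6 < 2300, so the laminar assumption holds.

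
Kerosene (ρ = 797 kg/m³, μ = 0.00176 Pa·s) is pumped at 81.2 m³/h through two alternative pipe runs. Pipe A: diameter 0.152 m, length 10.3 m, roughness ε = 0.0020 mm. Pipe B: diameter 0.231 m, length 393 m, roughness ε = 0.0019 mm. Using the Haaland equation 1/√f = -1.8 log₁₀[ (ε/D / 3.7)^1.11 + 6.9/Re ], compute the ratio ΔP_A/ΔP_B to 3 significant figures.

Pipe A: V = Q/A = 0.02256/0.01815 = 1.243 m/s; Re = 8.556e+04; ε/D = 1.32e-05; Haaland → f = 0.01846; ΔP_A = f(L/D)(ρV²/2) = 770.3 Pa.
Pipe B: V = Q/A = 0.02256/0.04191 = 0.5382 m/s; Re = 5.63e+04; ε/D = 8.23e-06; Haaland → f = 0.02019; ΔP_B = f(L/D)(ρV²/2) = 3965 Pa.
ΔP_A/ΔP_B = 770.3/3965 = 0.194.

ΔP_A/ΔP_B ≈ 0.194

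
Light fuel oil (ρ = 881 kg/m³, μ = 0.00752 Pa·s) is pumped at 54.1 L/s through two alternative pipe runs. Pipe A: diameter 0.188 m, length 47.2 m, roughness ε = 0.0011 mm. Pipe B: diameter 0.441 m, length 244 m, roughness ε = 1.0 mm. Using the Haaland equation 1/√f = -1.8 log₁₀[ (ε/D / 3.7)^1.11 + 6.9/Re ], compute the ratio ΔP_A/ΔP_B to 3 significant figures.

Pipe A: V = Q/A = 0.0541/0.02776 = 1.949 m/s; Re = 4.292e+04; ε/D = 5.85e-06; Haaland → f = 0.02145; ΔP_A = f(L/D)(ρV²/2) = 9012 Pa.
Pipe B: V = Q/A = 0.0541/0.1527 = 0.3542 m/s; Re = 1.83e+04; ε/D = 0.00227; Haaland → f = 0.03037; ΔP_B = f(L/D)(ρV²/2) = 928.5 Pa.
ΔP_A/ΔP_B = 9012/928.5 = 9.71.

ΔP_A/ΔP_B ≈ 9.71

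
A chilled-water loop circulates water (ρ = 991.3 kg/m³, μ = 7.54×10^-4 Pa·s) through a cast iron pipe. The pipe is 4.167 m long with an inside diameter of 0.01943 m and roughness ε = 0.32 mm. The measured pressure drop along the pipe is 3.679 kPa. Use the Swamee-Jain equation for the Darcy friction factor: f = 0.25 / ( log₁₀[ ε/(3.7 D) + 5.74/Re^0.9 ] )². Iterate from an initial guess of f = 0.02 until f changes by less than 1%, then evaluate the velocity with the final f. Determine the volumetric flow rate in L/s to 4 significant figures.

Q ≈ 0.2523 L/s

Rearranging Darcy-Weisbach: V = √(2·ΔP·D/(f·L·ρ)). With ε/D = 0.00032/0.01943 = 0.0165, iterate starting from f = 0.02:
  f = 0.02 → V = √(2·3679·0.01943/(0.02·4.167·991.3)) = 1.315 m/s; Re = ρVD/μ = 3.36e+04; f → 0.04699
  f = 0.04699 → V = 0.8583 m/s; Re = 2.192e+04; f → 0.04779
  f = 0.04779 → V = 0.851 m/s; Re = 2.174e+04; f → 0.04781
Converged (Δf/f < 1%). With the final f = 0.04781: V = √(2·3679·0.01943/(0.04781·4.167·991.3)) = 0.8508 m/s.
Q = V·A = 0.8508·(π/4·0.01943²) = 0.0002523 m³/s = 0.2523 L/s.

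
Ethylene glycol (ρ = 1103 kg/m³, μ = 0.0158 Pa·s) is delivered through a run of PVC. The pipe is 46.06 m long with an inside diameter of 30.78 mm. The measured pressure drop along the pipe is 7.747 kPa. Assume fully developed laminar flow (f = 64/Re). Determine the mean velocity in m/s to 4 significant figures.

V ≈ 0.3152 m/s

For laminar flow, f = 64/Re with Re = ρVD/μ, so Darcy-Weisbach reduces to ΔP = 32μLV/D². Solving for V: V = ΔP·D²/(32μL) = 7747·(0.03078)²/(32·0.0158·46.06) = 0.3152 m/s.
Check: Re = ρVD/μ = 1103·0.3152·0.03078/0.0158 = 677.2 < 2300, so the laminar assumption holds.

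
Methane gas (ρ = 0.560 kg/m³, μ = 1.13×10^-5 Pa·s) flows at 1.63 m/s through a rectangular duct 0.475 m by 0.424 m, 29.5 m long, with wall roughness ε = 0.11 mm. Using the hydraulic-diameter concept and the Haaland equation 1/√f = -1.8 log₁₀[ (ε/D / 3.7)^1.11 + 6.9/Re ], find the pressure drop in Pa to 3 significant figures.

Hydraulic diameter D_h = 4A/P = 4·(0.475·0.424)/(2·(0.475+0.424)) = 0.8056/1.798 = 0.4481 m.
Re = ρVD_h/μ = 0.56·1.63·0.4481/1.13e-05 = 3.619e+04.
ε/D_h = 0.00011/0.4481 = 0.000246; Haaland gives 1/√f = -1.8 log₁₀[2.3e-05+0.000191] = 6.606, so f = 0.02291.
ΔP = f(L/D_h)(ρV²/2) = 0.02291·29.5/0.4481·0.7439 = 1.122 Pa.

ΔP ≈ 1.12 Pa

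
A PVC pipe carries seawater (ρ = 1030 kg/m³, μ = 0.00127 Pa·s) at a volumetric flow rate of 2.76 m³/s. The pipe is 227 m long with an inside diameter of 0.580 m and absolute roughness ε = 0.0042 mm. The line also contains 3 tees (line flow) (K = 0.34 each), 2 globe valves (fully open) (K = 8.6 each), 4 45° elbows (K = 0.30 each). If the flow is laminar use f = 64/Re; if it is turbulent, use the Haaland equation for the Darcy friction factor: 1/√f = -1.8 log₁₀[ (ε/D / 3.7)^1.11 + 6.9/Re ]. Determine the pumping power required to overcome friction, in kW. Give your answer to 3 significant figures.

Cross-sectional area A = πD²/4 = π(0.58)²/4 = 0.2642 m²; mean velocity V = Q/A = 2.76/0.2642 = 10.45 m/s.
Reynolds number Re = ρVD/μ = 1030 · 10.45 · 0.58 / 0.00127 = 4.914e+06.
Re > 4000 → turbulent. Relative roughness ε/D = 4.2e-06/0.58 = 7.24e-06. Haaland: 1/√f = -1.8 log₁₀[(7.24e-06/3.7)^1.11 + 6.9/4.914e+06] = -1.8 log₁₀[4.61e-07 + 1.4e-06] = 10.31, so f = 0.009403.
Total minor-loss coefficient ΣK = 3·0.34 + 2·8.6 + 4·0.3 = 19.4.
ΔP = [f·L/D + ΣK]·(ρV²/2) = [0.009403·227/0.58 + 19.4]·(1030·10.45²/2) = [3.68 + 19.4]·5.62e+04 = 1.298e+06 Pa.
Pumping power P = QΔP = 2.76·1.298e+06 = 3583000 W = 3580 kW.

P ≈ 3580 kW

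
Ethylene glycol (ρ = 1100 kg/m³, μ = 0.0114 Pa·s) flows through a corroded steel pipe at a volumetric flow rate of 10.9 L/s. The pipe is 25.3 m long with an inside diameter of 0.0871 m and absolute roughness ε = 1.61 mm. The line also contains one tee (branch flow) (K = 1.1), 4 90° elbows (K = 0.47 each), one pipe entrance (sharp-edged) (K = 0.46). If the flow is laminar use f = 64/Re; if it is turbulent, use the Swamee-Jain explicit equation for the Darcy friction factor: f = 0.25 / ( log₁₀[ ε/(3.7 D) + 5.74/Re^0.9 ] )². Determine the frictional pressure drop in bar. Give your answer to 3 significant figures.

Q = 10.9 L/s = 10.9/1000 = 0.0109 m³/s.
Cross-sectional area A = πD²/4 = π(0.0871)²/4 = 0.005958 m²; mean velocity V = Q/A = 0.0109/0.005958 = 1.829 m/s.
Reynolds number Re = ρVD/μ = 1100 · 1.829 · 0.0871 / 0.0114 = 1.537e+04.
Re > 4000 → turbulent. Relative roughness ε/D = 0.00161/0.0871 = 0.0185. Swamee-Jain: f = 0.25/(log₁₀[0.0185/3.7 + 5.74/1.537e+04^0.9])² = 0.25/(log₁₀[0.005 + 0.000979])² = 0.25/(-2.224)² = 0.05056.
Total minor-loss coefficient ΣK = 1·1.1 + 4·0.47 + 1·0.46 = 3.44.
ΔP = [f·L/D + ΣK]·(ρV²/2) = [0.05056·25.3/0.0871 + 3.44]·(1100·1.829²/2) = [14.69 + 3.44]·1841 = 3.336e+04 Pa.
ΔP = 3.336e+04 Pa = 0.334 bar.

ΔP ≈ 0.334 bar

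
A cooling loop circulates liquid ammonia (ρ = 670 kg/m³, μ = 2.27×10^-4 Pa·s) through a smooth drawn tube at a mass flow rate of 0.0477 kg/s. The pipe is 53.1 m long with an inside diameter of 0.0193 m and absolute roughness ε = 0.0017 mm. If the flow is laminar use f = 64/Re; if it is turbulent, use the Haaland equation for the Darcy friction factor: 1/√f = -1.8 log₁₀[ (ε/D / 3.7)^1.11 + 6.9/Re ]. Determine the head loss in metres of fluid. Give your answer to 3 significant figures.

h_f ≈ 0.236 m

A = πD²/4 = π(0.0193)²/4 = 0.0002926 m²; mean velocity V = ṁ/(ρA) = 0.0477/(670 · 0.0002926) = 0.2434 m/s.
Reynolds number Re = ρVD/μ = 670 · 0.2434 · 0.0193 / 0.000227 = 1.386e+04.
Re > 4000 → turbulent. Relative roughness ε/D = 1.7e-06/0.0193 = 8.81e-05. Haaland: 1/√f = -1.8 log₁₀[(8.81e-05/3.7)^1.11 + 6.9/1.386e+04] = -1.8 log₁₀[7.38e-06 + 0.000498] = 5.934, so f = 0.0284.
Darcy-Weisbach: ΔP = f(L/D)(ρV²/2) = 0.0284·(53.1/0.0193)·(670·0.2434²/2) = 0.0284·2751·19.84 = 1550 Pa.
Head loss h_f = ΔP/(ρg) = 1550/(670·9.81) = 0.236 m.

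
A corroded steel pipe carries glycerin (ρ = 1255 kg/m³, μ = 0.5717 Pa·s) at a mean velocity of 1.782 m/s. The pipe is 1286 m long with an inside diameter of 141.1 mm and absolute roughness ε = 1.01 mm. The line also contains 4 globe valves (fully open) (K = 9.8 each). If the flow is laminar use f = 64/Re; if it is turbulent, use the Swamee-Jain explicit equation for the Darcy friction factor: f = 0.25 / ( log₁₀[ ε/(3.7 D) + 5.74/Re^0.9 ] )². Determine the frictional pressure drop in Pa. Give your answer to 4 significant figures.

Reynolds number Re = ρVD/μ = 1255 · 1.782 · 0.1411 / 0.572 = 552.
Re < 2300 → laminar flow, so f = 64/Re = 64/552 = 0.1159 (the turbulent correlation is not needed).
Total minor-loss coefficient ΣK = 4·9.8 = 39.2.
ΔP = [f·L/D + ΣK]·(ρV²/2) = [0.1159·1286/0.1411 + 39.2]·(1255·1.782²/2) = [1057 + 39.2]·1993 = 2.184e+06 Pa.

ΔP ≈ 2184000 Pa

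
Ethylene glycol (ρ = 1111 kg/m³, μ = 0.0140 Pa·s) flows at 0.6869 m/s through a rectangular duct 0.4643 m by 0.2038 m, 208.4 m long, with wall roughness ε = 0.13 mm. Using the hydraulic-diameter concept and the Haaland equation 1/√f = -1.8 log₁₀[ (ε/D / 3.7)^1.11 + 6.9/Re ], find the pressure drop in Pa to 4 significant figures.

ΔP ≈ 5442 Pa

Hydraulic diameter D_h = 4A/P = 4·(0.4643·0.2038)/(2·(0.4643+0.2038)) = 0.3785/1.336 = 0.2833 m.
Re = ρVD_h/μ = 1111·0.6869·0.2833/0.014 = 1.544e+04.
ε/D_h = 0.00013/0.2833 = 0.000459; Haaland gives 1/√f = -1.8 log₁₀[4.61e-05+0.000447] = 5.953, so f = 0.02822.
ΔP = f(L/D_h)(ρV²/2) = 0.02822·208.4/0.2833·262.1 = 5442 Pa.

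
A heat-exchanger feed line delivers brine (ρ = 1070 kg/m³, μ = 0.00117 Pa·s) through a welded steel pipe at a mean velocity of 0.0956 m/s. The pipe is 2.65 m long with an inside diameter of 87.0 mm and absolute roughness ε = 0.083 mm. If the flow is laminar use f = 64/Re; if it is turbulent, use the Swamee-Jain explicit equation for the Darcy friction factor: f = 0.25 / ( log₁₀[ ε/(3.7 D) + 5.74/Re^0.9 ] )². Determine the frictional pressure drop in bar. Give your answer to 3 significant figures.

ΔP ≈ 5.19×10^-5 bar

Reynolds number Re = ρVD/μ = 1070 · 0.0956 · 0.087 / 0.00117 = 7606.
Re > 4000 → turbulent. Relative roughness ε/D = 8.3e-05/0.087 = 0.000954. Swamee-Jain: f = 0.25/(log₁₀[0.000954/3.7 + 5.74/7606^0.9])² = 0.25/(log₁₀[0.000258 + 0.00184])² = 0.25/(-2.677)² = 0.03488.
Darcy-Weisbach: ΔP = f(L/D)(ρV²/2) = 0.03488·(2.65/0.087)·(1070·0.0956²/2) = 0.03488·30.46·4.89 = 5.194 Pa.
ΔP = 5.194 Pa = 5.19×10^-5 bar.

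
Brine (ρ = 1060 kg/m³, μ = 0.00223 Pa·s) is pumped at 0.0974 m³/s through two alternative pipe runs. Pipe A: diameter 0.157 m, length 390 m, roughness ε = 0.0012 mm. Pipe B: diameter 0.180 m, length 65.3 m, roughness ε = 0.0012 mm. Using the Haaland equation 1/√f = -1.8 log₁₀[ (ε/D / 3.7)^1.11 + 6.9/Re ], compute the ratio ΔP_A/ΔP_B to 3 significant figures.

ΔP_A/ΔP_B ≈ 11.5

Pipe A: V = Q/A = 0.0974/0.01936 = 5.031 m/s; Re = 3.755e+05; ε/D = 7.64e-06; Haaland → f = 0.01383; ΔP_A = f(L/D)(ρV²/2) = 4.608e+05 Pa.
Pipe B: V = Q/A = 0.0974/0.02545 = 3.828 m/s; Re = 3.275e+05; ε/D = 6.67e-06; Haaland → f = 0.01417; ΔP_B = f(L/D)(ρV²/2) = 3.99e+04 Pa.
ΔP_A/ΔP_B = 4.608e+05/3.99e+04 = 11.5.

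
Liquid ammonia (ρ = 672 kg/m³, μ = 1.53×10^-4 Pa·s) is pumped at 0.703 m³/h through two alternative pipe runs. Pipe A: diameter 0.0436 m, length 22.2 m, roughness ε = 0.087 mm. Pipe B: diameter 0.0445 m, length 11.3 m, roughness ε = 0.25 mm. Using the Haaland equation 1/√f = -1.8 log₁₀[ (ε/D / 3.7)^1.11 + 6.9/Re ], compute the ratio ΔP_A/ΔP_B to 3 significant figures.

Pipe A: V = Q/A = 0.0001953/0.001493 = 0.1308 m/s; Re = 2.505e+04; ε/D = 0.002; Haaland → f = 0.02849; ΔP_A = f(L/D)(ρV²/2) = 83.38 Pa.
Pipe B: V = Q/A = 0.0001953/0.001555 = 0.1256 m/s; Re = 2.454e+04; ε/D = 0.00562; Haaland → f = 0.03454; ΔP_B = f(L/D)(ρV²/2) = 46.46 Pa.
ΔP_A/ΔP_B = 83.38/46.46 = 1.79.

ΔP_A/ΔP_B ≈ 1.79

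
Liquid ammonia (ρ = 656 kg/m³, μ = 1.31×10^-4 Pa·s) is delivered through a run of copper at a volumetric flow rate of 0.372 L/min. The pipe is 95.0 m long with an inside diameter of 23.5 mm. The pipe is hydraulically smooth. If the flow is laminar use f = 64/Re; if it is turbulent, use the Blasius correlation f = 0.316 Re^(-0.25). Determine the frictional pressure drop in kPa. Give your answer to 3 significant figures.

ΔP ≈ 0.0103 kPa

Q = 0.372 L/min = 0.372/60000 = 6.2e-06 m³/s.
Cross-sectional area A = πD²/4 = π(0.0235)²/4 = 0.0004337 m²; mean velocity V = Q/A = 6.2e-06/0.0004337 = 0.01429 m/s.
Reynolds number Re = ρVD/μ = 656 · 0.01429 · 0.0235 / 0.000131 = 1682.
Re < 2300 → laminar flow, so f = 64/Re = 64/1682 = 0.03805 (the turbulent correlation is not needed).
Darcy-Weisbach: ΔP = f(L/D)(ρV²/2) = 0.03805·(95/0.0235)·(656·0.01429²/2) = 0.03805·4043·0.06702 = 10.31 Pa.
ΔP = 10.31 Pa = 0.0103 kPa.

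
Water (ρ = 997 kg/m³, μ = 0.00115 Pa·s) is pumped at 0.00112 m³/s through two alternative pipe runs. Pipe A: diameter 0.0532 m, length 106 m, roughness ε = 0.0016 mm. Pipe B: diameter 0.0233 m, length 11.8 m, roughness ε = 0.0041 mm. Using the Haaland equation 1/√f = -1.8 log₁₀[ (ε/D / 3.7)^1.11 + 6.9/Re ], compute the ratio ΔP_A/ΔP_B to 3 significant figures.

ΔP_A/ΔP_B ≈ 0.171

Pipe A: V = Q/A = 0.00112/0.002223 = 0.5039 m/s; Re = 2.324e+04; ε/D = 3.01e-05; Haaland → f = 0.02485; ΔP_A = f(L/D)(ρV²/2) = 6267 Pa.
Pipe B: V = Q/A = 0.00112/0.0004264 = 2.627 m/s; Re = 5.306e+04; ε/D = 0.000176; Haaland → f = 0.02098; ΔP_B = f(L/D)(ρV²/2) = 3.654e+04 Pa.
ΔP_A/ΔP_B = 6267/3.654e+04 = 0.171.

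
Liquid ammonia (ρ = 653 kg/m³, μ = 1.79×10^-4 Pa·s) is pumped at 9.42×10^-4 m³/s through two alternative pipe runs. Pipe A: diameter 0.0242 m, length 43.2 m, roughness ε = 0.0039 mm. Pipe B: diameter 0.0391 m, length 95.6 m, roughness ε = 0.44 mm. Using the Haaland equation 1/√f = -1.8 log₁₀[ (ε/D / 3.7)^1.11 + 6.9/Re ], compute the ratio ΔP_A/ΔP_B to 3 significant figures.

Pipe A: V = Q/A = 0.000942/0.00046 = 2.048 m/s; Re = 1.808e+05; ε/D = 0.000161; Haaland → f = 0.01686; ΔP_A = f(L/D)(ρV²/2) = 4.121e+04 Pa.
Pipe B: V = Q/A = 0.000942/0.001201 = 0.7845 m/s; Re = 1.119e+05; ε/D = 0.0113; Haaland → f = 0.04001; ΔP_B = f(L/D)(ρV²/2) = 1.966e+04 Pa.
ΔP_A/ΔP_B = 4.121e+04/1.966e+04 = 2.10.

ΔP_A/ΔP_B ≈ 2.10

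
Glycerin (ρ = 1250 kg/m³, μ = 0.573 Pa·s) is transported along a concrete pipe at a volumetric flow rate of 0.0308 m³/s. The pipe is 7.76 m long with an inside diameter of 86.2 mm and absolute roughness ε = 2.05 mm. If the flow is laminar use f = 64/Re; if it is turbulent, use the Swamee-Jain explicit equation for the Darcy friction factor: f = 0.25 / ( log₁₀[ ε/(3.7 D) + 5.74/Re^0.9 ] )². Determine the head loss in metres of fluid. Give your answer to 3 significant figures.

Cross-sectional area A = πD²/4 = π(0.0862)²/4 = 0.005836 m²; mean velocity V = Q/A = 0.0308/0.005836 = 5.278 m/s.
Reynolds number Re = ρVD/μ = 1250 · 5.278 · 0.0862 / 0.573 = 992.5.
Re < 2300 → laminar flow, so f = 64/Re = 64/992.5 = 0.06449 (the turbulent correlation is not needed).
Darcy-Weisbach: ΔP = f(L/D)(ρV²/2) = 0.06449·(7.76/0.0862)·(1250·5.278²/2) = 0.06449·90.02·1.741e+04 = 1.011e+05 Pa.
Head loss h_f = ΔP/(ρg) = 1.011e+05/(1250·9.81) = 8.24 m.

h_f ≈ 8.24 m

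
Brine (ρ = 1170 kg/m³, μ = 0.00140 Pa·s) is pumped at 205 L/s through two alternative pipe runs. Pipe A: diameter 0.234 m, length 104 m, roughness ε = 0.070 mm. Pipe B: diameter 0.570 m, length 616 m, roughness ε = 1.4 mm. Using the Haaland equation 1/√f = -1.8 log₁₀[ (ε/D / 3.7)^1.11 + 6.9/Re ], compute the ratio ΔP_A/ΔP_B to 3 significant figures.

ΔP_A/ΔP_B ≈ 9.00

Pipe A: V = Q/A = 0.205/0.04301 = 4.767 m/s; Re = 9.322e+05; ε/D = 0.000299; Haaland → f = 0.01564; ΔP_A = f(L/D)(ρV²/2) = 9.238e+04 Pa.
Pipe B: V = Q/A = 0.205/0.2552 = 0.8034 m/s; Re = 3.827e+05; ε/D = 0.00246; Haaland → f = 0.02517; ΔP_B = f(L/D)(ρV²/2) = 1.027e+04 Pa.
ΔP_A/ΔP_B = 9.238e+04/1.027e+04 = 9.00.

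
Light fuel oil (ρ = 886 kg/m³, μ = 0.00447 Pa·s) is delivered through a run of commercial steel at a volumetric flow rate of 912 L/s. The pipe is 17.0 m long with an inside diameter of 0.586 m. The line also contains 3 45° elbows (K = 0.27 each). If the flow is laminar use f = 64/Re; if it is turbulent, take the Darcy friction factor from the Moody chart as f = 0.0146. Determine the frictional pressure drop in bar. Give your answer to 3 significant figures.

Q = 912 L/s = 912/1000 = 0.912 m³/s.
Cross-sectional area A = πD²/4 = π(0.586)²/4 = 0.2697 m²; mean velocity V = Q/A = 0.912/0.2697 = 3.382 m/s.
Reynolds number Re = ρVD/μ = 886 · 3.382 · 0.586 / 0.00447 = 3.928e+05.
Re > 4000 → turbulent; use the Moody-chart value f = 0.0146.
Total minor-loss coefficient ΣK = 3·0.27 = 0.81.
ΔP = [f·L/D + ΣK]·(ρV²/2) = [0.0146·17/0.586 + 0.81]·(886·3.382²/2) = [0.4235 + 0.81]·5066 = 6249 Pa.
ΔP = 6249 Pa = 0.0625 bar.

ΔP ≈ 0.0625 bar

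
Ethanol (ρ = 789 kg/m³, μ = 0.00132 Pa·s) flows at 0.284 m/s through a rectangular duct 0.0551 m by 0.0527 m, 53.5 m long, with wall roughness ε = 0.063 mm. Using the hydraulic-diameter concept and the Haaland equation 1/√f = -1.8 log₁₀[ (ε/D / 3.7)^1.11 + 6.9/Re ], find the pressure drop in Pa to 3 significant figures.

Hydraulic diameter D_h = 4A/P = 4·(0.0551·0.0527)/(2·(0.0551+0.0527)) = 0.01162/0.2156 = 0.05387 m.
Re = ρVD_h/μ = 789·0.284·0.05387/0.00132 = 9145.
ε/D_h = 6.3e-05/0.05387 = 0.00117; Haaland gives 1/√f = -1.8 log₁₀[0.00013+0.000754] = 5.496, so f = 0.03311.
ΔP = f(L/D_h)(ρV²/2) = 0.03311·53.5/0.05387·31.82 = 1046 Pa.

ΔP ≈ 1050 Pa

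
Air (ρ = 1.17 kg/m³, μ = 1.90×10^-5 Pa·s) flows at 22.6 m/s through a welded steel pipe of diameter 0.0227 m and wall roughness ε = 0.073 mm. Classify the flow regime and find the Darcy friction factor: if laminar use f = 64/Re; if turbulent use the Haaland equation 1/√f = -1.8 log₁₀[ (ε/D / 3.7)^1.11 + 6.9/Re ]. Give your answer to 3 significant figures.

f ≈ 0.0300

Re = ρVD/μ = 1.17·22.6·0.0227/1.9e-05 = 3.159e+04.
Re > 4000 → turbulent. ε/D = 7.3e-05/0.0227 = 0.00322; Haaland: 1/√f = -1.8 log₁₀[0.0004 + 0.000218] = 5.775, so f = 0.02998.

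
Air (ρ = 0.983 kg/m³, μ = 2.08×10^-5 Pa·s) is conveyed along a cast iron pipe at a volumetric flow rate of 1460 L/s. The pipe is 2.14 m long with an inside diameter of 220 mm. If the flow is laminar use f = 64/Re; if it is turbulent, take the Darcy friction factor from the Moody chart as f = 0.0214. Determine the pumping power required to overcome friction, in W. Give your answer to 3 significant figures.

P ≈ 220 W

Q = 1460 L/s = 1460/1000 = 1.46 m³/s.
Cross-sectional area A = πD²/4 = π(0.22)²/4 = 0.03801 m²; mean velocity V = Q/A = 1.46/0.03801 = 38.41 m/s.
Reynolds number Re = ρVD/μ = 0.983 · 38.41 · 0.22 / 2.08e-05 = 3.993e+05.
Re > 4000 → turbulent; use the Moody-chart value f = 0.0214.
Darcy-Weisbach: ΔP = f(L/D)(ρV²/2) = 0.0214·(2.14/0.22)·(0.983·38.41²/2) = 0.0214·9.727·725 = 150.9 Pa.
Pumping power P = QΔP = 1.46·150.9 = 220.4 W = 220 W.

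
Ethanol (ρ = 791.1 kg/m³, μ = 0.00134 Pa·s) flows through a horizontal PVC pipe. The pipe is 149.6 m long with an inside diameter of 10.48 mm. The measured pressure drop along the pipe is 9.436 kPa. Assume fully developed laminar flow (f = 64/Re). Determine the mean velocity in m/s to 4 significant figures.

For laminar flow, f = 64/Re with Re = ρVD/μ, so Darcy-Weisbach reduces to ΔP = 32μLV/D². Solving for V: V = ΔP·D²/(32μL) = 9436·(0.01048)²/(32·0.00134·149.6) = 0.1616 m/s.
Check: Re = ρVD/μ = 791.1·0.1616·0.01048/0.00134 = 999.6 < 2300, so the laminar assumption holds.

V ≈ 0.1616 m/s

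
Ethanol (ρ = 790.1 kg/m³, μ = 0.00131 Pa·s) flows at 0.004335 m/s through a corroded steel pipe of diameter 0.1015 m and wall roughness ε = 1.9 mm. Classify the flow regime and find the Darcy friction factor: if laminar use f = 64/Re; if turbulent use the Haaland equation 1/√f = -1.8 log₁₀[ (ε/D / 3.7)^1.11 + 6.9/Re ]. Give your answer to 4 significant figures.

Re = ρVD/μ = 790.1·0.004335·0.1015/0.00131 = 265.4.
Re < 2300 → laminar, so f = 64/Re = 0.2412 (roughness is irrelevant in laminar flow).

f ≈ 0.2412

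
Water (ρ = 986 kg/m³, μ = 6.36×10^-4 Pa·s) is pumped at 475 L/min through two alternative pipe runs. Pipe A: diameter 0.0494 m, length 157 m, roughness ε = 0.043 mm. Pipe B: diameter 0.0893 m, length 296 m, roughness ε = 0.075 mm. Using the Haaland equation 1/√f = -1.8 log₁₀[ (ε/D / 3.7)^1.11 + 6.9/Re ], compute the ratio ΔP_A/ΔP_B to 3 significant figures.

ΔP_A/ΔP_B ≈ 9.98

Pipe A: V = Q/A = 0.007917/0.001917 = 4.13 m/s; Re = 3.163e+05; ε/D = 0.00087; Haaland → f = 0.01991; ΔP_A = f(L/D)(ρV²/2) = 5.323e+05 Pa.
Pipe B: V = Q/A = 0.007917/0.006263 = 1.264 m/s; Re = 1.75e+05; ε/D = 0.00084; Haaland → f = 0.02042; ΔP_B = f(L/D)(ρV²/2) = 5.333e+04 Pa.
ΔP_A/ΔP_B = 5.323e+05/5.333e+04 = 9.98.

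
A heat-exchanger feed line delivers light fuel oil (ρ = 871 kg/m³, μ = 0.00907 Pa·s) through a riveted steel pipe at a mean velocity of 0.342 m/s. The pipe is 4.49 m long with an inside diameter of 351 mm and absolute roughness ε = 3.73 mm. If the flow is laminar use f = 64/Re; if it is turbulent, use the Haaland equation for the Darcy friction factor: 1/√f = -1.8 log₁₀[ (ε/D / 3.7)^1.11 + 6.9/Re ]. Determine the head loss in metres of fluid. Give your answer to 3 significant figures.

h_f ≈ 0.00329 m

Reynolds number Re = ρVD/μ = 871 · 0.342 · 0.351 / 0.00907 = 1.153e+04.
Re > 4000 → turbulent. Relative roughness ε/D = 0.00373/0.351 = 0.0106. Haaland: 1/√f = -1.8 log₁₀[(0.0106/3.7)^1.11 + 6.9/1.153e+04] = -1.8 log₁₀[0.00151 + 0.000599] = 4.817, so f = 0.04309.
Darcy-Weisbach: ΔP = f(L/D)(ρV²/2) = 0.04309·(4.49/0.351)·(871·0.342²/2) = 0.04309·12.79·50.94 = 28.08 Pa.
Head loss h_f = ΔP/(ρg) = 28.08/(871·9.81) = 0.00329 m.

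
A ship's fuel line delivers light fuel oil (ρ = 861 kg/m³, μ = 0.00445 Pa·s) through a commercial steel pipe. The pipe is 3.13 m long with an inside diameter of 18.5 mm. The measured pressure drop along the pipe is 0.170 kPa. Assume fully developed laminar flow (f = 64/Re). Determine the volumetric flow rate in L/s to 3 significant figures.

For laminar flow, f = 64/Re with Re = ρVD/μ, so Darcy-Weisbach reduces to ΔP = 32μLV/D². Solving for V: V = ΔP·D²/(32μL) = 170·(0.0185)²/(32·0.00445·3.13) = 0.1305 m/s.
Check: Re = ρVD/μ = 861·0.1305·0.0185/0.00445 = 467.3 < 2300, so the laminar assumption holds.
Q = V·A = 0.1305·(π/4·0.0185²) = 3.509e-05 m³/s = 0.0351 L/s.

Q ≈ 0.0351 L/s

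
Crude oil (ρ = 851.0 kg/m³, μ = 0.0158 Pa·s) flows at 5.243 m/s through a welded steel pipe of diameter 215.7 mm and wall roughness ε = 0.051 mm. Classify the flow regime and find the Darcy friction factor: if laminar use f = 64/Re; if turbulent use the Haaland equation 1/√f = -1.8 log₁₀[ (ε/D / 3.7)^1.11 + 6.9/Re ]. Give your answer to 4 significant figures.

f ≈ 0.02062

Re = ρVD/μ = 851·5.243·0.2157/0.0158 = 6.091e+04.
Re > 4000 → turbulent. ε/D = 5.1e-05/0.2157 = 0.000236; Haaland: 1/√f = -1.8 log₁₀[2.21e-05 + 0.000113] = 6.963, so f = 0.02062.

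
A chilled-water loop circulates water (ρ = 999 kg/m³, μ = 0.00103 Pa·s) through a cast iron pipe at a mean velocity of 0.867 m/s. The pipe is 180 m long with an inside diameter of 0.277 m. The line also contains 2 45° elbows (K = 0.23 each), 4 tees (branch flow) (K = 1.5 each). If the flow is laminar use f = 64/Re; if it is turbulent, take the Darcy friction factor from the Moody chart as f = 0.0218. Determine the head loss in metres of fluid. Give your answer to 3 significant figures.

h_f ≈ 0.790 m

Reynolds number Re = ρVD/μ = 999 · 0.867 · 0.277 / 0.00103 = 2.329e+05.
Re > 4000 → turbulent; use the Moody-chart value f = 0.0218.
Total minor-loss coefficient ΣK = 2·0.23 + 4·1.5 = 6.46.
ΔP = [f·L/D + ΣK]·(ρV²/2) = [0.0218·180/0.277 + 6.46]·(999·0.867²/2) = [14.17 + 6.46]·375.5 = 7744 Pa.
Head loss h_f = ΔP/(ρg) = 7744/(999·9.81) = 0.790 m.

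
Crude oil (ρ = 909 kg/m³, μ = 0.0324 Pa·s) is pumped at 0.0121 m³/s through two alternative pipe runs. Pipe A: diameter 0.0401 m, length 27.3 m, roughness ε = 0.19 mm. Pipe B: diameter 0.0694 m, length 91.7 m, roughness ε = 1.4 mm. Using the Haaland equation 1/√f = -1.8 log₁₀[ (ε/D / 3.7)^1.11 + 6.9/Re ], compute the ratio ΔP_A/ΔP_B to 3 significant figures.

ΔP_A/ΔP_B ≈ 3.11

Pipe A: V = Q/A = 0.0121/0.001263 = 9.581 m/s; Re = 1.078e+04; ε/D = 0.00474; Haaland → f = 0.03667; ΔP_A = f(L/D)(ρV²/2) = 1.042e+06 Pa.
Pipe B: V = Q/A = 0.0121/0.003783 = 3.199 m/s; Re = 6228; ε/D = 0.0202; Haaland → f = 0.05455; ΔP_B = f(L/D)(ρV²/2) = 3.352e+05 Pa.
ΔP_A/ΔP_B = 1.042e+06/3.352e+05 = 3.11.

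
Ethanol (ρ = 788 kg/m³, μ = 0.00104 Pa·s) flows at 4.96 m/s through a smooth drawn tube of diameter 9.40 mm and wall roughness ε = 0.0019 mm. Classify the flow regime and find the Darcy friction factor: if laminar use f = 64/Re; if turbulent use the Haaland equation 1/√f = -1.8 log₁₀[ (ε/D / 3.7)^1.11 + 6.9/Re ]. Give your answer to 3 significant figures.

f ≈ 0.0229

Re = ρVD/μ = 788·4.96·0.0094/0.00104 = 3.533e+04.
Re > 4000 → turbulent. ε/D = 1.9e-06/0.0094 = 0.000202; Haaland: 1/√f = -1.8 log₁₀[1.86e-05 + 0.000195] = 6.606, so f = 0.02292.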